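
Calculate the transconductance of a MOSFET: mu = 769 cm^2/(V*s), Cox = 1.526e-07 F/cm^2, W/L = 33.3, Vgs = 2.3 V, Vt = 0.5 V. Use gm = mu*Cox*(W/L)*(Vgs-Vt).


Step 1: Vov = Vgs - Vt = 2.3 - 0.5 = 1.8 V
Step 2: gm = mu * Cox * (W/L) * Vov
Step 3: gm = 769 * 1.526e-07 * 33.3 * 1.8 = 7.03e-03 S

7.03e-03


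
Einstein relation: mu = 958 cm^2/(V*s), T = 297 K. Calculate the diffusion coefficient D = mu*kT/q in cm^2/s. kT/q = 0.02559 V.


Step 1: D = mu * (kT/q)
Step 2: D = 958 * 0.02559
Step 3: D = 24.52 cm^2/s

24.52


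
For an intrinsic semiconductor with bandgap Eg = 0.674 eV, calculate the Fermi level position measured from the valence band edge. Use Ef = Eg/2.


Step 1: For an intrinsic semiconductor, the Fermi level sits at midgap.
Step 2: Ef = Eg / 2 = 0.674 / 2 = 0.337 eV

0.337


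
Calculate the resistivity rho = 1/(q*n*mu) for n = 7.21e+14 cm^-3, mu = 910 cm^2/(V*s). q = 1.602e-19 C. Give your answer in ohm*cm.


Step 1: sigma = q * n * mu = 1.602e-19 * 7.21e+14 * 910 = 1.05109e-01 S/cm
Step 2: rho = 1 / sigma = 1 / 1.05109e-01 = 9.514 ohm*cm

9.514


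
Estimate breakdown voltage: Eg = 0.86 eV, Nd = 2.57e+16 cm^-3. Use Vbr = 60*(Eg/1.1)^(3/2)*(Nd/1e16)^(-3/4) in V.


Step 1: Eg/1.1 = 0.86/1.1 = 0.781818
Step 2: (Eg/1.1)^1.5 = 0.781818^1.5 = 0.691287
Step 3: (Nd/1e16)^(-0.75) = (2.57)^(-0.75) = 0.492663
Step 4: Vbr = 60 * 0.691287 * 0.492663 = 20.4 V

20.4


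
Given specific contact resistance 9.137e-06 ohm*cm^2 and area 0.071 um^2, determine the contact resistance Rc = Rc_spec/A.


Step 1: Convert area to cm^2: 0.071 um^2 = 7.1000e-10 cm^2
Step 2: Rc = Rc_spec / A = 9.137e-06 / 7.1000e-10
Step 3: Rc = 1.29e+04 ohms

1.29e+04


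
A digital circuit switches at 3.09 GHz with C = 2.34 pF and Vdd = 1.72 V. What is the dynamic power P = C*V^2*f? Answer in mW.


Step 1: V^2 = 1.72^2 = 2.9584 V^2
Step 2: P = C*V^2*f = 2.34e-12 F * 2.9584 * 3.09e9 Hz
Step 3: P = 2.139100704e-02 W
Step 4: P = 21.391 mW

21.391


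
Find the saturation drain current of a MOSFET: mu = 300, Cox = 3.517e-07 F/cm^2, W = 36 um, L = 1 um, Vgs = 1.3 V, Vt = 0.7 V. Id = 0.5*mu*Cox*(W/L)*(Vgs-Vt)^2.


Step 1: Overdrive voltage Vov = Vgs - Vt = 1.3 - 0.7 = 0.6 V
Step 2: W/L = 36/1 = 36
Step 3: Id = 0.5 * 300 * 3.517e-07 * 36 * 0.6^2
Step 4: Id = 6.84e-04 A

6.84e-04


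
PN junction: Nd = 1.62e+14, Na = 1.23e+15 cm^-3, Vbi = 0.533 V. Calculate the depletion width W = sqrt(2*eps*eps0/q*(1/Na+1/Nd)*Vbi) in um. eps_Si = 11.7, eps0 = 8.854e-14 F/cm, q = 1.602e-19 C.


Step 1: 1/Na + 1/Nd = 1/1.23e+15 + 1/1.62e+14 = 6.98585e-15
Step 2: 2*eps*eps0/q = 2*11.7*8.854e-14/1.602e-19 = 1.293281e+07
Step 3: W^2 = 1.293281e+07 * 6.98585e-15 * 0.533 = 4.81548e-08
Step 4: W = sqrt(4.81548e-08) = 2.194e-04 cm = 2.194 um

2.194


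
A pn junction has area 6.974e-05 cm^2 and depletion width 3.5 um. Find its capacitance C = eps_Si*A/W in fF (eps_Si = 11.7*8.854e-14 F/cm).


Step 1: eps_Si = 11.7 * 8.854e-14 = 1.035918e-12 F/cm
Step 2: W in cm = 3.5 * 1e-4 = 3.50e-04 cm
Step 3: C = 1.035918e-12 * 6.974e-05 / 3.50e-04 = 2.064141e-13 F
Step 4: C = 206.41 fF

206.41


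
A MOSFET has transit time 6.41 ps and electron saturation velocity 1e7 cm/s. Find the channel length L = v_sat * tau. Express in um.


Step 1: tau in seconds = 6.41 ps * 1e-12 = 6.4100e-12 s
Step 2: L = v_sat * tau = 1e7 * 6.4100e-12 = 6.4100e-05 cm
Step 3: L in um = 6.4100e-05 * 1e4 = 0.641 um

0.641


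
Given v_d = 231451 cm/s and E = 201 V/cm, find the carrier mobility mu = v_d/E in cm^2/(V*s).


Step 1: mu = v_d / E
Step 2: mu = 231451 / 201
Step 3: mu = 1151.5 cm^2/(V*s)

1151.5


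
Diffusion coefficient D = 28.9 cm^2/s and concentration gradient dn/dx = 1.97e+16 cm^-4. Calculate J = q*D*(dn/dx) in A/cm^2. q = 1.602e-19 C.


Step 1: J = q * D * (dn/dx)
Step 2: J = 1.602e-19 * 28.9 * 1.97e+16
Step 3: J = 9.12e-02 A/cm^2

9.12e-02


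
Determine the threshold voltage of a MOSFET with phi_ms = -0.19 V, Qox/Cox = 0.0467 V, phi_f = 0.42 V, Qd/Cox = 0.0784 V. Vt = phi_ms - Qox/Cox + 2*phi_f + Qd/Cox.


Step 1: Vt = phi_ms - Qox/Cox + 2*phi_f + Qd/Cox
Step 2: Vt = -0.19 - 0.0467 + 2*0.42 + 0.0784
Step 3: Vt = -0.19 - 0.0467 + 0.84 + 0.0784
Step 4: Vt = 0.6817 V

0.6817


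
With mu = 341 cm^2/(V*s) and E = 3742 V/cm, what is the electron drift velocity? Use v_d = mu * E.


Step 1: v_d = mu * E
Step 2: v_d = 341 * 3742 = 1276022
Step 3: v_d = 1.28e+06 cm/s

1.28e+06


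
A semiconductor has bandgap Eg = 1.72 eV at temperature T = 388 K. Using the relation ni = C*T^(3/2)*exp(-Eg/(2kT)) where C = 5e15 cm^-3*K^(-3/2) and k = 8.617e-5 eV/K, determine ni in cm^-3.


Step 1: Compute kT = 8.617e-5 * 388 = 0.03343396 eV
Step 2: Exponent = -Eg/(2kT) = -1.72/(2*0.03343396) = -25.72235
Step 3: T^(3/2) = 388^1.5 = 7642.71
Step 4: ni = 5e15 * 7642.71 * exp(-25.72235) = 2.58e+08 cm^-3

2.58e+08


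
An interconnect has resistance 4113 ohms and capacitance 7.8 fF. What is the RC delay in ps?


Step 1: tau = R * C
Step 2: tau = 4113 * 7.8 fF = 4113 * 7.8e-15 F
Step 3: tau = 3.20814e-11 s = 32.0814 ps

32.0814


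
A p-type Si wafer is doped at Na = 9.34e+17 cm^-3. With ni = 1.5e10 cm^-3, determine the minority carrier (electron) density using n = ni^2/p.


Step 1: Majority hole concentration p ≈ Na = 9.34e+17 cm^-3
Step 2: n = ni^2 / Na = (1.5e10)^2 / 9.34e+17
Step 3: n = 2.41e+02 cm^-3

2.41e+02


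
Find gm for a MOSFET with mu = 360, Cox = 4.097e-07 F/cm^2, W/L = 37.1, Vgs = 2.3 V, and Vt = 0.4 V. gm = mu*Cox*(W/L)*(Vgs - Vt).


Step 1: Vov = Vgs - Vt = 2.3 - 0.4 = 1.9 V
Step 2: gm = mu * Cox * (W/L) * Vov
Step 3: gm = 360 * 4.097e-07 * 37.1 * 1.9 = 1.04e-02 S

1.04e-02


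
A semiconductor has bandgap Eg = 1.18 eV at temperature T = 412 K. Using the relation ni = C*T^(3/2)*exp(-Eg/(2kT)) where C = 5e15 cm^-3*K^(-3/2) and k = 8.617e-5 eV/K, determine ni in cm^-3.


Step 1: Compute kT = 8.617e-5 * 412 = 0.03550204 eV
Step 2: Exponent = -Eg/(2kT) = -1.18/(2*0.03550204) = -16.61876
Step 3: T^(3/2) = 412^1.5 = 8362.69
Step 4: ni = 5e15 * 8362.69 * exp(-16.61876) = 2.53e+12 cm^-3

2.53e+12


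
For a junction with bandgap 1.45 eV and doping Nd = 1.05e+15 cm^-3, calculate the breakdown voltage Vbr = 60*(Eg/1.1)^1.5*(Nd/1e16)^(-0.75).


Step 1: Eg/1.1 = 1.45/1.1 = 1.318182
Step 2: (Eg/1.1)^1.5 = 1.318182^1.5 = 1.513433
Step 3: (Nd/1e16)^(-0.75) = (0.105)^(-0.75) = 5.421357
Step 4: Vbr = 60 * 1.513433 * 5.421357 = 492.3 V

492.3


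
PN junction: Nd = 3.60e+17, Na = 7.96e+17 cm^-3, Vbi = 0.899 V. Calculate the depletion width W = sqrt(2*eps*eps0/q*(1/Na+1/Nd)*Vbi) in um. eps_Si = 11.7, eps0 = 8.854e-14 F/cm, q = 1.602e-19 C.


Step 1: 1/Na + 1/Nd = 1/7.96e+17 + 1/3.60e+17 = 4.03406e-18
Step 2: 2*eps*eps0/q = 2*11.7*8.854e-14/1.602e-19 = 1.293281e+07
Step 3: W^2 = 1.293281e+07 * 4.03406e-18 * 0.899 = 4.69024e-11
Step 4: W = sqrt(4.69024e-11) = 6.849e-06 cm = 0.06849 um

0.06849


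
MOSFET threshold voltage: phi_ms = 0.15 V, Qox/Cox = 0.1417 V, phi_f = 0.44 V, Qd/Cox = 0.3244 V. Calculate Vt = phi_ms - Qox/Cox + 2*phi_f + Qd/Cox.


Step 1: Vt = phi_ms - Qox/Cox + 2*phi_f + Qd/Cox
Step 2: Vt = 0.15 - 0.1417 + 2*0.44 + 0.3244
Step 3: Vt = 0.15 - 0.1417 + 0.88 + 0.3244
Step 4: Vt = 1.2127 V

1.2127


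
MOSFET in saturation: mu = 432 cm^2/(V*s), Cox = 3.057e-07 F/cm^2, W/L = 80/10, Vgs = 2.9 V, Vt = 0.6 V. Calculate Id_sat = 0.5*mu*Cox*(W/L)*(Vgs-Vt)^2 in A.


Step 1: Overdrive voltage Vov = Vgs - Vt = 2.9 - 0.6 = 2.3 V
Step 2: W/L = 80/10 = 8
Step 3: Id = 0.5 * 432 * 3.057e-07 * 8 * 2.3^2
Step 4: Id = 2.79e-03 A

2.79e-03


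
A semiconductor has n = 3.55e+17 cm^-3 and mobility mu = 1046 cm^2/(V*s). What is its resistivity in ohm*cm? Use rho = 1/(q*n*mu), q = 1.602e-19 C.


Step 1: sigma = q * n * mu = 1.602e-19 * 3.55e+17 * 1046 = 5.94871e+01 S/cm
Step 2: rho = 1 / sigma = 1 / 5.94871e+01 = 0.01681 ohm*cm

0.01681


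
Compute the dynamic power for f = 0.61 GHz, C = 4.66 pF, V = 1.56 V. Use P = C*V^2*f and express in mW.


Step 1: V^2 = 1.56^2 = 2.4336 V^2
Step 2: P = C*V^2*f = 4.66e-12 F * 2.4336 * 0.61e9 Hz
Step 3: P = 6.91775136e-03 W
Step 4: P = 6.918 mW

6.918


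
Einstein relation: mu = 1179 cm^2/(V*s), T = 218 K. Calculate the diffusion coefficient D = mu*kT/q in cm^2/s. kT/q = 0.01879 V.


Step 1: D = mu * (kT/q)
Step 2: D = 1179 * 0.01879
Step 3: D = 22.15 cm^2/s

22.15


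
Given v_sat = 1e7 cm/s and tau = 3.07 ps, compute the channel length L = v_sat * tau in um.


Step 1: tau in seconds = 3.07 ps * 1e-12 = 3.0700e-12 s
Step 2: L = v_sat * tau = 1e7 * 3.0700e-12 = 3.0700e-05 cm
Step 3: L in um = 3.0700e-05 * 1e4 = 0.307 um

0.307


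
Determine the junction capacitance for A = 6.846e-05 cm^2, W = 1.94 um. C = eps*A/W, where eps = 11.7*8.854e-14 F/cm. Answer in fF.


Step 1: eps_Si = 11.7 * 8.854e-14 = 1.035918e-12 F/cm
Step 2: W in cm = 1.94 * 1e-4 = 1.94e-04 cm
Step 3: C = 1.035918e-12 * 6.846e-05 / 1.94e-04 = 3.655616e-13 F
Step 4: C = 365.56 fF

365.56


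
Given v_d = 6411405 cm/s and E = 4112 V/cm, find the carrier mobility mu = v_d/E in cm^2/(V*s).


Step 1: mu = v_d / E
Step 2: mu = 6411405 / 4112
Step 3: mu = 1559.19 cm^2/(V*s)

1559.19


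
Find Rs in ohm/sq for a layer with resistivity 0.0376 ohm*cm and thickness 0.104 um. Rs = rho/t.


Step 1: Convert thickness to cm: t = 0.104 um = 1.0400e-05 cm
Step 2: Rs = rho / t = 0.0376 / 1.0400e-05
Step 3: Rs = 3615.4 ohm/sq

3615.4


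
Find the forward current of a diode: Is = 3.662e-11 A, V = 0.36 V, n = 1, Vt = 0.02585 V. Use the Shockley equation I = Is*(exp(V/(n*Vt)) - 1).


Step 1: V/(n*Vt) = 0.36/(1*0.02585) = 13.9265
Step 2: exp(13.9265) = 1.1174e+06
Step 3: I = 3.662e-11 * (1.1174e+06 - 1) = 4.09e-05 A

4.09e-05


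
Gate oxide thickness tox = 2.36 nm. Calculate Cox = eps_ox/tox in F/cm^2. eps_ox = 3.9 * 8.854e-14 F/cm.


Step 1: eps_ox = 3.9 * 8.854e-14 = 3.45306e-13 F/cm
Step 2: tox in cm = 2.36 nm * 1e-7 = 2.3600e-07 cm
Step 3: Cox = 3.45306e-13 / 2.3600e-07 = 1.46e-06 F/cm^2

1.46e-06


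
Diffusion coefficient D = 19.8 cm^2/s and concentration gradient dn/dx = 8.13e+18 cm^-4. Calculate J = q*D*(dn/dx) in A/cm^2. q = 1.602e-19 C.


Step 1: J = q * D * (dn/dx)
Step 2: J = 1.602e-19 * 19.8 * 8.13e+18
Step 3: J = 2.58e+01 A/cm^2

2.58e+01


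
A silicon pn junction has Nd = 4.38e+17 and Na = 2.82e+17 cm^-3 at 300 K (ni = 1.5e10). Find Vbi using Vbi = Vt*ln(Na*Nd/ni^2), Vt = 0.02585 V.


Step 1: Compute Na*Nd/ni^2 = 2.82e+17 * 4.38e+17 / (1.5e10)^2 = 5.4896e+14
Step 2: ln(5.4896e+14) = 33.9390
Step 3: Vbi = 0.02585 * 33.9390 = 0.877 V

0.877


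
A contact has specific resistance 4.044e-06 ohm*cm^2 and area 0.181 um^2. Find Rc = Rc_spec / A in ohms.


Step 1: Convert area to cm^2: 0.181 um^2 = 1.8100e-09 cm^2
Step 2: Rc = Rc_spec / A = 4.044e-06 / 1.8100e-09
Step 3: Rc = 2.23e+03 ohms

2.23e+03


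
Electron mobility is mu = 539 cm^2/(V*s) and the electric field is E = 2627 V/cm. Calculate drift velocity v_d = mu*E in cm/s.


Step 1: v_d = mu * E
Step 2: v_d = 539 * 2627 = 1415953
Step 3: v_d = 1.42e+06 cm/s

1.42e+06


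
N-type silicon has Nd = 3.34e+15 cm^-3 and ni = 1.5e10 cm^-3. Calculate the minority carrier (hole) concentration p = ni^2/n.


Step 1: Since Nd >> ni, n ≈ Nd = 3.34e+15 cm^-3
Step 2: p = ni^2 / n = (1.5e10)^2 / 3.34e+15
Step 3: p = 2.25e20 / 3.34e+15 = 6.74e+04 cm^-3

6.74e+04


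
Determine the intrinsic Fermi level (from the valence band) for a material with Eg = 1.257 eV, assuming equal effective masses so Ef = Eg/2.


Step 1: For an intrinsic semiconductor, the Fermi level sits at midgap.
Step 2: Ef = Eg / 2 = 1.257 / 2 = 0.6285 eV

0.6285


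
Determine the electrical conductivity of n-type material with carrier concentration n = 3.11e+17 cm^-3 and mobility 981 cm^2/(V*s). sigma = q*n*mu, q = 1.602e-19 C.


Step 1: sigma = q * n * mu
Step 2: sigma = 1.602e-19 * 3.11e+17 * 981
Step 3: sigma = 4.888e+01 S/cm

4.888e+01


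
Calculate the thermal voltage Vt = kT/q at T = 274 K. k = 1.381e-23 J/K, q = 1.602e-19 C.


Step 1: kT = 1.381e-23 * 274 = 3.78394e-21 J
Step 2: Vt = kT/q = 3.78394e-21 / 1.602e-19
Step 3: Vt = 0.02362 V

0.02362


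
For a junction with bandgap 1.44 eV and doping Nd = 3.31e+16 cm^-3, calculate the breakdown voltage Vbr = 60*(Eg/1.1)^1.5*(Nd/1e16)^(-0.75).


Step 1: Eg/1.1 = 1.44/1.1 = 1.309091
Step 2: (Eg/1.1)^1.5 = 1.309091^1.5 = 1.497803
Step 3: (Nd/1e16)^(-0.75) = (3.31)^(-0.75) = 0.407501
Step 4: Vbr = 60 * 1.497803 * 0.407501 = 36.6 V

36.6


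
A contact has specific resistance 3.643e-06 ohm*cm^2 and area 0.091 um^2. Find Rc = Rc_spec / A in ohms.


Step 1: Convert area to cm^2: 0.091 um^2 = 9.1000e-10 cm^2
Step 2: Rc = Rc_spec / A = 3.643e-06 / 9.1000e-10
Step 3: Rc = 4.00e+03 ohms

4.00e+03


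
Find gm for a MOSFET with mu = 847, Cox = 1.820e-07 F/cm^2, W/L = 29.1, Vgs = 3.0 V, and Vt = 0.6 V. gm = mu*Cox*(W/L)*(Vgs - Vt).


Step 1: Vov = Vgs - Vt = 3.0 - 0.6 = 2.4 V
Step 2: gm = mu * Cox * (W/L) * Vov
Step 3: gm = 847 * 1.820e-07 * 29.1 * 2.4 = 1.08e-02 S

1.08e-02


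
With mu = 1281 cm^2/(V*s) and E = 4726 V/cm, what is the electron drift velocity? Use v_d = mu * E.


Step 1: v_d = mu * E
Step 2: v_d = 1281 * 4726 = 6054006
Step 3: v_d = 6.05e+06 cm/s

6.05e+06


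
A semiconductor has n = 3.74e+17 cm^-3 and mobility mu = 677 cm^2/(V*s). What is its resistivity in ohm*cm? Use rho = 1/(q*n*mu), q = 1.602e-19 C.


Step 1: sigma = q * n * mu = 1.602e-19 * 3.74e+17 * 677 = 4.05623e+01 S/cm
Step 2: rho = 1 / sigma = 1 / 4.05623e+01 = 0.02465 ohm*cm

0.02465


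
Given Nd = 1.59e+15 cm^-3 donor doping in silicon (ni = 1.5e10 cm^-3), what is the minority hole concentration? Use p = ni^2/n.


Step 1: Since Nd >> ni, n ≈ Nd = 1.59e+15 cm^-3
Step 2: p = ni^2 / n = (1.5e10)^2 / 1.59e+15
Step 3: p = 2.25e20 / 1.59e+15 = 1.42e+05 cm^-3

1.42e+05


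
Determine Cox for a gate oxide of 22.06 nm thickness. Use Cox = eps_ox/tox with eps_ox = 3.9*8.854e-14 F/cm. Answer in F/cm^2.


Step 1: eps_ox = 3.9 * 8.854e-14 = 3.45306e-13 F/cm
Step 2: tox in cm = 22.06 nm * 1e-7 = 2.2060e-06 cm
Step 3: Cox = 3.45306e-13 / 2.2060e-06 = 1.57e-07 F/cm^2

1.57e-07


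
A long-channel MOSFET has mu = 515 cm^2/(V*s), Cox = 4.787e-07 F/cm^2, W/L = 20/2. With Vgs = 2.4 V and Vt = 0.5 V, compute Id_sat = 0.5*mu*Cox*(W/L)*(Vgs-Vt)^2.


Step 1: Overdrive voltage Vov = Vgs - Vt = 2.4 - 0.5 = 1.9 V
Step 2: W/L = 20/2 = 10
Step 3: Id = 0.5 * 515 * 4.787e-07 * 10 * 1.9^2
Step 4: Id = 4.45e-03 A

4.45e-03


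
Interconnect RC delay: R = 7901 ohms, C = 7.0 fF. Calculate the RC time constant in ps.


Step 1: tau = R * C
Step 2: tau = 7901 * 7.0 fF = 7901 * 7.0e-15 F
Step 3: tau = 5.5307e-11 s = 55.307 ps

55.307


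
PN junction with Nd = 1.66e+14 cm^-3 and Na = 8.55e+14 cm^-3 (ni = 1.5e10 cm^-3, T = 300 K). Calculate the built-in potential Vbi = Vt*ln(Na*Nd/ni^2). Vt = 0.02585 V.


Step 1: Compute Na*Nd/ni^2 = 8.55e+14 * 1.66e+14 / (1.5e10)^2 = 6.3080e+08
Step 2: ln(6.3080e+08) = 20.2625
Step 3: Vbi = 0.02585 * 20.2625 = 0.524 V

0.524


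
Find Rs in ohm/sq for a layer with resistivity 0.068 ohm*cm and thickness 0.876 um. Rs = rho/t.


Step 1: Convert thickness to cm: t = 0.876 um = 8.7600e-05 cm
Step 2: Rs = rho / t = 0.068 / 8.7600e-05
Step 3: Rs = 776.3 ohm/sq

776.3


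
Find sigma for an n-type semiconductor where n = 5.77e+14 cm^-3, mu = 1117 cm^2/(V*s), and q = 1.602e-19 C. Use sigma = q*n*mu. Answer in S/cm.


Step 1: sigma = q * n * mu
Step 2: sigma = 1.602e-19 * 5.77e+14 * 1117
Step 3: sigma = 1.033e-01 S/cm

1.033e-01


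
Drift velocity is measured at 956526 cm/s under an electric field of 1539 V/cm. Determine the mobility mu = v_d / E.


Step 1: mu = v_d / E
Step 2: mu = 956526 / 1539
Step 3: mu = 621.52 cm^2/(V*s)

621.52


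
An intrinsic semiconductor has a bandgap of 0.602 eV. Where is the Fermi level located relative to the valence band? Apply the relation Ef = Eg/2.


Step 1: For an intrinsic semiconductor, the Fermi level sits at midgap.
Step 2: Ef = Eg / 2 = 0.602 / 2 = 0.301 eV

0.301


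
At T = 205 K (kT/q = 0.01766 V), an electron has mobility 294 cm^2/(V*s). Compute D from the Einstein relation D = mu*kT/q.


Step 1: D = mu * (kT/q)
Step 2: D = 294 * 0.01766
Step 3: D = 5.19 cm^2/s

5.19


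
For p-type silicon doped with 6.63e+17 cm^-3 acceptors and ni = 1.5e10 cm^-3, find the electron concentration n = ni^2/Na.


Step 1: Majority hole concentration p ≈ Na = 6.63e+17 cm^-3
Step 2: n = ni^2 / Na = (1.5e10)^2 / 6.63e+17
Step 3: n = 3.39e+02 cm^-3

3.39e+02


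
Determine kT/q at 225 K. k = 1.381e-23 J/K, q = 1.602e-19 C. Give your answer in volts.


Step 1: kT = 1.381e-23 * 225 = 3.10725e-21 J
Step 2: Vt = kT/q = 3.10725e-21 / 1.602e-19
Step 3: Vt = 0.0194 V

0.0194


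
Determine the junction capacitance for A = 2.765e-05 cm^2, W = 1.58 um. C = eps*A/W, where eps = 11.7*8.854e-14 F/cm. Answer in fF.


Step 1: eps_Si = 11.7 * 8.854e-14 = 1.035918e-12 F/cm
Step 2: W in cm = 1.58 * 1e-4 = 1.58e-04 cm
Step 3: C = 1.035918e-12 * 2.765e-05 / 1.58e-04 = 1.812856e-13 F
Step 4: C = 181.29 fF

181.29


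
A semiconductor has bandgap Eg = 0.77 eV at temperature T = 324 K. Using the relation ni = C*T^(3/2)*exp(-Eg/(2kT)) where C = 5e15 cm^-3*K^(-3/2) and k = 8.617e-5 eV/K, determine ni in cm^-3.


Step 1: Compute kT = 8.617e-5 * 324 = 0.02791908 eV
Step 2: Exponent = -Eg/(2kT) = -0.77/(2*0.02791908) = -13.78985
Step 3: T^(3/2) = 324^1.5 = 5832.00
Step 4: ni = 5e15 * 5832.00 * exp(-13.78985) = 2.99e+13 cm^-3

2.99e+13


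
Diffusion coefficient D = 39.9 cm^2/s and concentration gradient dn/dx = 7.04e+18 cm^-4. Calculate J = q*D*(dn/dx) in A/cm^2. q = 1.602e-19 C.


Step 1: J = q * D * (dn/dx)
Step 2: J = 1.602e-19 * 39.9 * 7.04e+18
Step 3: J = 4.50e+01 A/cm^2

4.50e+01


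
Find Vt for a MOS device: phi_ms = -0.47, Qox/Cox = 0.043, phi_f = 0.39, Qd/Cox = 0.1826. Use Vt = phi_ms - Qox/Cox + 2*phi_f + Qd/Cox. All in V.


Step 1: Vt = phi_ms - Qox/Cox + 2*phi_f + Qd/Cox
Step 2: Vt = -0.47 - 0.043 + 2*0.39 + 0.1826
Step 3: Vt = -0.47 - 0.043 + 0.78 + 0.1826
Step 4: Vt = 0.4496 V

0.4496


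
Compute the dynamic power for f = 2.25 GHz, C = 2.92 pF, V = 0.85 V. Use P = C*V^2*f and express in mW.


Step 1: V^2 = 0.85^2 = 0.7225 V^2
Step 2: P = C*V^2*f = 2.92e-12 F * 0.7225 * 2.25e9 Hz
Step 3: P = 4.746825e-03 W
Step 4: P = 4.747 mW

4.747


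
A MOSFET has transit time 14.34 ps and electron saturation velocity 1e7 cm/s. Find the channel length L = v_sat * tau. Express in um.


Step 1: tau in seconds = 14.34 ps * 1e-12 = 1.4340e-11 s
Step 2: L = v_sat * tau = 1e7 * 1.4340e-11 = 1.4340e-04 cm
Step 3: L in um = 1.4340e-04 * 1e4 = 1.434 um

1.434


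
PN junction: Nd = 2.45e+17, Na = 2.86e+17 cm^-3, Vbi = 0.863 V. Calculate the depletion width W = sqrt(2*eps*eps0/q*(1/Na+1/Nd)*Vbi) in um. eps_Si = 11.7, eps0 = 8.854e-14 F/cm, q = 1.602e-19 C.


Step 1: 1/Na + 1/Nd = 1/2.86e+17 + 1/2.45e+17 = 7.57814e-18
Step 2: 2*eps*eps0/q = 2*11.7*8.854e-14/1.602e-19 = 1.293281e+07
Step 3: W^2 = 1.293281e+07 * 7.57814e-18 * 0.863 = 8.45797e-11
Step 4: W = sqrt(8.45797e-11) = 9.197e-06 cm = 0.09197 um

0.09197


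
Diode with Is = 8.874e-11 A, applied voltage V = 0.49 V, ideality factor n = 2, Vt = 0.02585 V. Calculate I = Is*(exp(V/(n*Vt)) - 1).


Step 1: V/(n*Vt) = 0.49/(2*0.02585) = 9.4778
Step 2: exp(9.4778) = 1.3066e+04
Step 3: I = 8.874e-11 * (1.3066e+04 - 1) = 1.16e-06 A

1.16e-06


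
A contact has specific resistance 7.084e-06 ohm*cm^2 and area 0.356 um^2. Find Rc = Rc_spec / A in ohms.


Step 1: Convert area to cm^2: 0.356 um^2 = 3.5600e-09 cm^2
Step 2: Rc = Rc_spec / A = 7.084e-06 / 3.5600e-09
Step 3: Rc = 1.99e+03 ohms

1.99e+03


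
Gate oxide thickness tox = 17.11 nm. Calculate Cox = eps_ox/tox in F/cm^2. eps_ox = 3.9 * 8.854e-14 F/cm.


Step 1: eps_ox = 3.9 * 8.854e-14 = 3.45306e-13 F/cm
Step 2: tox in cm = 17.11 nm * 1e-7 = 1.7110e-06 cm
Step 3: Cox = 3.45306e-13 / 1.7110e-06 = 2.02e-07 F/cm^2

2.02e-07


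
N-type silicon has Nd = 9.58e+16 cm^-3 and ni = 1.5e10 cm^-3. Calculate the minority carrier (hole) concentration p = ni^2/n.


Step 1: Since Nd >> ni, n ≈ Nd = 9.58e+16 cm^-3
Step 2: p = ni^2 / n = (1.5e10)^2 / 9.58e+16
Step 3: p = 2.25e20 / 9.58e+16 = 2.35e+03 cm^-3

2.35e+03


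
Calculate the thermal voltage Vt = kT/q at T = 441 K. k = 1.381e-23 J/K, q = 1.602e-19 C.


Step 1: kT = 1.381e-23 * 441 = 6.09021e-21 J
Step 2: Vt = kT/q = 6.09021e-21 / 1.602e-19
Step 3: Vt = 0.03802 V

0.03802


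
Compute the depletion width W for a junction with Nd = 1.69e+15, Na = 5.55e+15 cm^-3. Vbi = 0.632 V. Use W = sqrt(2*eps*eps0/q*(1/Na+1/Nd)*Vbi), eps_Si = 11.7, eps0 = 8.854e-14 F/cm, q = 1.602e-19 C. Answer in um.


Step 1: 1/Na + 1/Nd = 1/5.55e+15 + 1/1.69e+15 = 7.71896e-16
Step 2: 2*eps*eps0/q = 2*11.7*8.854e-14/1.602e-19 = 1.293281e+07
Step 3: W^2 = 1.293281e+07 * 7.71896e-16 * 0.632 = 6.30912e-09
Step 4: W = sqrt(6.30912e-09) = 7.943e-05 cm = 0.7943 um

0.7943


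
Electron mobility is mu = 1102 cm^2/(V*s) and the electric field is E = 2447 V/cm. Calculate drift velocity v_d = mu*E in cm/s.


Step 1: v_d = mu * E
Step 2: v_d = 1102 * 2447 = 2696594
Step 3: v_d = 2.70e+06 cm/s

2.70e+06


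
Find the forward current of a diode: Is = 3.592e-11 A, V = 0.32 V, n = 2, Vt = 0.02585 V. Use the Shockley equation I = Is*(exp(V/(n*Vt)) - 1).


Step 1: V/(n*Vt) = 0.32/(2*0.02585) = 6.1896
Step 2: exp(6.1896) = 4.8765e+02
Step 3: I = 3.592e-11 * (4.8765e+02 - 1) = 1.75e-08 A

1.75e-08


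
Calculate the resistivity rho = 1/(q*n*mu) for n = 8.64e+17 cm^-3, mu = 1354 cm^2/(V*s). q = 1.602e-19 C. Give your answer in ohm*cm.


Step 1: sigma = q * n * mu = 1.602e-19 * 8.64e+17 * 1354 = 1.87411e+02 S/cm
Step 2: rho = 1 / sigma = 1 / 1.87411e+02 = 0.005336 ohm*cm

0.005336


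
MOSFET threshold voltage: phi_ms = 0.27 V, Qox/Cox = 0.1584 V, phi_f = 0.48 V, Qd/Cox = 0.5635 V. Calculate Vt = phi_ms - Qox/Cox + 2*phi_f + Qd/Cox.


Step 1: Vt = phi_ms - Qox/Cox + 2*phi_f + Qd/Cox
Step 2: Vt = 0.27 - 0.1584 + 2*0.48 + 0.5635
Step 3: Vt = 0.27 - 0.1584 + 0.96 + 0.5635
Step 4: Vt = 1.6351 V

1.6351


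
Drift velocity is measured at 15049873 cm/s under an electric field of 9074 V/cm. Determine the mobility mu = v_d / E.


Step 1: mu = v_d / E
Step 2: mu = 15049873 / 9074
Step 3: mu = 1658.57 cm^2/(V*s)

1658.57


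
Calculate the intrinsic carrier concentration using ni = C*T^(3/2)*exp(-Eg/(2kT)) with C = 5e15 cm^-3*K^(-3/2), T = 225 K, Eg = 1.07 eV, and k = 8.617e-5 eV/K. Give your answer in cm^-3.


Step 1: Compute kT = 8.617e-5 * 225 = 0.01938825 eV
Step 2: Exponent = -Eg/(2kT) = -1.07/(2*0.01938825) = -27.59403
Step 3: T^(3/2) = 225^1.5 = 3375.00
Step 4: ni = 5e15 * 3375.00 * exp(-27.59403) = 1.75e+07 cm^-3

1.75e+07


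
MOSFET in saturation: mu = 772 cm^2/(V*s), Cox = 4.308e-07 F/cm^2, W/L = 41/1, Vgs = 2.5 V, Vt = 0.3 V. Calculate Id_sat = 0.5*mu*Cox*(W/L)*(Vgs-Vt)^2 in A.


Step 1: Overdrive voltage Vov = Vgs - Vt = 2.5 - 0.3 = 2.2 V
Step 2: W/L = 41/1 = 41
Step 3: Id = 0.5 * 772 * 4.308e-07 * 41 * 2.2^2
Step 4: Id = 3.30e-02 A

3.30e-02


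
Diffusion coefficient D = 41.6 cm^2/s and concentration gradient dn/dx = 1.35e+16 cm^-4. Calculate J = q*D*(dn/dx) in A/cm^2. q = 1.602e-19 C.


Step 1: J = q * D * (dn/dx)
Step 2: J = 1.602e-19 * 41.6 * 1.35e+16
Step 3: J = 9.00e-02 A/cm^2

9.00e-02


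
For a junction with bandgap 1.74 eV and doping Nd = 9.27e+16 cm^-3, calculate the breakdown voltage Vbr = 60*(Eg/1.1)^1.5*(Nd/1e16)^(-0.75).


Step 1: Eg/1.1 = 1.74/1.1 = 1.581818
Step 2: (Eg/1.1)^1.5 = 1.581818^1.5 = 1.989458
Step 3: (Nd/1e16)^(-0.75) = (9.27)^(-0.75) = 0.188231
Step 4: Vbr = 60 * 1.989458 * 0.188231 = 22.5 V

22.5


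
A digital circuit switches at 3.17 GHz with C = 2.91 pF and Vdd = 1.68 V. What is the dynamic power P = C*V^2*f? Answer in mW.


Step 1: V^2 = 1.68^2 = 2.8224 V^2
Step 2: P = C*V^2*f = 2.91e-12 F * 2.8224 * 3.17e9 Hz
Step 3: P = 2.603579328e-02 W
Step 4: P = 26.036 mW

26.036


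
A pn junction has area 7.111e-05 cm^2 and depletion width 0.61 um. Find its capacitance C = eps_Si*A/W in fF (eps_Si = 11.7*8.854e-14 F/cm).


Step 1: eps_Si = 11.7 * 8.854e-14 = 1.035918e-12 F/cm
Step 2: W in cm = 0.61 * 1e-4 = 6.10e-05 cm
Step 3: C = 1.035918e-12 * 7.111e-05 / 6.10e-05 = 1.207609e-12 F
Step 4: C = 1207.61 fF

1207.61


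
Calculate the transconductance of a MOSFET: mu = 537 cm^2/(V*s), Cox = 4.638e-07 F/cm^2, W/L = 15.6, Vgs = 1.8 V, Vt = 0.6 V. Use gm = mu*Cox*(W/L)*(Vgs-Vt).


Step 1: Vov = Vgs - Vt = 1.8 - 0.6 = 1.2 V
Step 2: gm = mu * Cox * (W/L) * Vov
Step 3: gm = 537 * 4.638e-07 * 15.6 * 1.2 = 4.66e-03 S

4.66e-03


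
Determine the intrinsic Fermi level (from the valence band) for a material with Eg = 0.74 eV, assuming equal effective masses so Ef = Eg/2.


Step 1: For an intrinsic semiconductor, the Fermi level sits at midgap.
Step 2: Ef = Eg / 2 = 0.74 / 2 = 0.37 eV

0.37


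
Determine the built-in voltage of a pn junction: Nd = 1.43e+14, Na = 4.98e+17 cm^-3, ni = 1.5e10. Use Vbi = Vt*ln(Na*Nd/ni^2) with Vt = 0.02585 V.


Step 1: Compute Na*Nd/ni^2 = 4.98e+17 * 1.43e+14 / (1.5e10)^2 = 3.1651e+11
Step 2: ln(3.1651e+11) = 26.4806
Step 3: Vbi = 0.02585 * 26.4806 = 0.685 V

0.685


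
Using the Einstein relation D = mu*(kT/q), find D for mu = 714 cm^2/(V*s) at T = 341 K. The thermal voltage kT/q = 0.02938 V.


Step 1: D = mu * (kT/q)
Step 2: D = 714 * 0.02938
Step 3: D = 20.98 cm^2/s

20.98


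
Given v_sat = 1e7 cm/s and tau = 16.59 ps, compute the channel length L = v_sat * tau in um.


Step 1: tau in seconds = 16.59 ps * 1e-12 = 1.6590e-11 s
Step 2: L = v_sat * tau = 1e7 * 1.6590e-11 = 1.6590e-04 cm
Step 3: L in um = 1.6590e-04 * 1e4 = 1.659 um

1.659


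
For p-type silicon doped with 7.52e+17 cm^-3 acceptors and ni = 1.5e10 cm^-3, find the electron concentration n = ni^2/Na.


Step 1: Majority hole concentration p ≈ Na = 7.52e+17 cm^-3
Step 2: n = ni^2 / Na = (1.5e10)^2 / 7.52e+17
Step 3: n = 2.99e+02 cm^-3

2.99e+02


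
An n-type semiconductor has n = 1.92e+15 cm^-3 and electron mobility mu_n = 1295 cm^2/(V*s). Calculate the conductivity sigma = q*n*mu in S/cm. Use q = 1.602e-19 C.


Step 1: sigma = q * n * mu
Step 2: sigma = 1.602e-19 * 1.92e+15 * 1295
Step 3: sigma = 3.983e-01 S/cm

3.983e-01


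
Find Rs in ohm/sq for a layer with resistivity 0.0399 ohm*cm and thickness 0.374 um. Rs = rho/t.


Step 1: Convert thickness to cm: t = 0.374 um = 3.7400e-05 cm
Step 2: Rs = rho / t = 0.0399 / 3.7400e-05
Step 3: Rs = 1066.8 ohm/sq

1066.8


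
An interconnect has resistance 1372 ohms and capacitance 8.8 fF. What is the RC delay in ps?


Step 1: tau = R * C
Step 2: tau = 1372 * 8.8 fF = 1372 * 8.8e-15 F
Step 3: tau = 1.20736e-11 s = 12.0736 ps

12.0736


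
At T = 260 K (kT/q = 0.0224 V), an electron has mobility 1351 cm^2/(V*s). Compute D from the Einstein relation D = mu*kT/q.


Step 1: D = mu * (kT/q)
Step 2: D = 1351 * 0.0224
Step 3: D = 30.26 cm^2/s

30.26


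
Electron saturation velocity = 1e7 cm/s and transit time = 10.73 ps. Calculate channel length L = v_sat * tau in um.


Step 1: tau in seconds = 10.73 ps * 1e-12 = 1.0730e-11 s
Step 2: L = v_sat * tau = 1e7 * 1.0730e-11 = 1.0730e-04 cm
Step 3: L in um = 1.0730e-04 * 1e4 = 1.073 um

1.073


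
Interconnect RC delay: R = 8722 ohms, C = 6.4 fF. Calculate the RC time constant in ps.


Step 1: tau = R * C
Step 2: tau = 8722 * 6.4 fF = 8722 * 6.4e-15 F
Step 3: tau = 5.58208e-11 s = 55.8208 ps

55.8208


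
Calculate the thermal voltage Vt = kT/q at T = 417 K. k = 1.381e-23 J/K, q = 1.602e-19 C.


Step 1: kT = 1.381e-23 * 417 = 5.75877e-21 J
Step 2: Vt = kT/q = 5.75877e-21 / 1.602e-19
Step 3: Vt = 0.03595 V

0.03595


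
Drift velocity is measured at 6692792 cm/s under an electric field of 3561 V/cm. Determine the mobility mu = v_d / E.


Step 1: mu = v_d / E
Step 2: mu = 6692792 / 3561
Step 3: mu = 1879.47 cm^2/(V*s)

1879.47


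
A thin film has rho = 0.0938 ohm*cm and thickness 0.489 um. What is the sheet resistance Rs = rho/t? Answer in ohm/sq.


Step 1: Convert thickness to cm: t = 0.489 um = 4.8900e-05 cm
Step 2: Rs = rho / t = 0.0938 / 4.8900e-05
Step 3: Rs = 1918.2 ohm/sq

1918.2


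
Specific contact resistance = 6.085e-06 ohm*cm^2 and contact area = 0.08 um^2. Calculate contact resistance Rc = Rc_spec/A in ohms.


Step 1: Convert area to cm^2: 0.08 um^2 = 8.0000e-10 cm^2
Step 2: Rc = Rc_spec / A = 6.085e-06 / 8.0000e-10
Step 3: Rc = 7.61e+03 ohms

7.61e+03


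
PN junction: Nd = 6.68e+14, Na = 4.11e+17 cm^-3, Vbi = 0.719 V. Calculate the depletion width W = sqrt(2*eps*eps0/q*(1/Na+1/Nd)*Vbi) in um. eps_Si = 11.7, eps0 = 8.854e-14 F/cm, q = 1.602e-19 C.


Step 1: 1/Na + 1/Nd = 1/4.11e+17 + 1/6.68e+14 = 1.49944e-15
Step 2: 2*eps*eps0/q = 2*11.7*8.854e-14/1.602e-19 = 1.293281e+07
Step 3: W^2 = 1.293281e+07 * 1.49944e-15 * 0.719 = 1.39428e-08
Step 4: W = sqrt(1.39428e-08) = 1.181e-04 cm = 1.181 um

1.181


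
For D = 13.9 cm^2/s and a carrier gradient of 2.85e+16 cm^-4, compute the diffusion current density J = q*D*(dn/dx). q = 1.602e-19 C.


Step 1: J = q * D * (dn/dx)
Step 2: J = 1.602e-19 * 13.9 * 2.85e+16
Step 3: J = 6.35e-02 A/cm^2

6.35e-02


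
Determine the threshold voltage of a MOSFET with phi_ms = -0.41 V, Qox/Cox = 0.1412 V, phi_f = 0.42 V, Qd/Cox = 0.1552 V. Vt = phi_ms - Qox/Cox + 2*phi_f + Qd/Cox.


Step 1: Vt = phi_ms - Qox/Cox + 2*phi_f + Qd/Cox
Step 2: Vt = -0.41 - 0.1412 + 2*0.42 + 0.1552
Step 3: Vt = -0.41 - 0.1412 + 0.84 + 0.1552
Step 4: Vt = 0.444 V

0.444


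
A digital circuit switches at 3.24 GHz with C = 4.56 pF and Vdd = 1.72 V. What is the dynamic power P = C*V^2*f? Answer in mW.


Step 1: V^2 = 1.72^2 = 2.9584 V^2
Step 2: P = C*V^2*f = 4.56e-12 F * 2.9584 * 3.24e9 Hz
Step 3: P = 4.370858496e-02 W
Step 4: P = 43.709 mW

43.709


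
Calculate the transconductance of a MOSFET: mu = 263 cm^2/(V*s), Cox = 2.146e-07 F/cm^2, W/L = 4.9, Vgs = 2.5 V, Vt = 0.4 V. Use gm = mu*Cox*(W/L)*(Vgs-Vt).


Step 1: Vov = Vgs - Vt = 2.5 - 0.4 = 2.1 V
Step 2: gm = mu * Cox * (W/L) * Vov
Step 3: gm = 263 * 2.146e-07 * 4.9 * 2.1 = 5.81e-04 S

5.81e-04


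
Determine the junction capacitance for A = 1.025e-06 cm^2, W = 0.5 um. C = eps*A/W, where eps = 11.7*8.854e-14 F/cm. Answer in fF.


Step 1: eps_Si = 11.7 * 8.854e-14 = 1.035918e-12 F/cm
Step 2: W in cm = 0.5 * 1e-4 = 5.00e-05 cm
Step 3: C = 1.035918e-12 * 1.025e-06 / 5.00e-05 = 2.123632e-14 F
Step 4: C = 21.24 fF

21.24


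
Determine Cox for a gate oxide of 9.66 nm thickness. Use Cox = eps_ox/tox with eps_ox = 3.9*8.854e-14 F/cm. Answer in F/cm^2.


Step 1: eps_ox = 3.9 * 8.854e-14 = 3.45306e-13 F/cm
Step 2: tox in cm = 9.66 nm * 1e-7 = 9.6600e-07 cm
Step 3: Cox = 3.45306e-13 / 9.6600e-07 = 3.57e-07 F/cm^2

3.57e-07


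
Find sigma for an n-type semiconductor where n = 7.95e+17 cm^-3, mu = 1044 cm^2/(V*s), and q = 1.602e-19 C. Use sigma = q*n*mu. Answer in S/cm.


Step 1: sigma = q * n * mu
Step 2: sigma = 1.602e-19 * 7.95e+17 * 1044
Step 3: sigma = 1.330e+02 S/cm

1.330e+02


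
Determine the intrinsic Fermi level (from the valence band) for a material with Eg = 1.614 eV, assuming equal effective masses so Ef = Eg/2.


Step 1: For an intrinsic semiconductor, the Fermi level sits at midgap.
Step 2: Ef = Eg / 2 = 1.614 / 2 = 0.807 eV

0.807


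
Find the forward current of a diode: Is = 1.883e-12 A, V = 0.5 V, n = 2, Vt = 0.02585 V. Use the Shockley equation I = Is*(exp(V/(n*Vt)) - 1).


Step 1: V/(n*Vt) = 0.5/(2*0.02585) = 9.6712
Step 2: exp(9.6712) = 1.5854e+04
Step 3: I = 1.883e-12 * (1.5854e+04 - 1) = 2.99e-08 A

2.99e-08


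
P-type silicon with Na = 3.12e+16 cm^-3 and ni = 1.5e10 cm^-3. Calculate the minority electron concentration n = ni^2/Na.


Step 1: Majority hole concentration p ≈ Na = 3.12e+16 cm^-3
Step 2: n = ni^2 / Na = (1.5e10)^2 / 3.12e+16
Step 3: n = 7.21e+03 cm^-3

7.21e+03


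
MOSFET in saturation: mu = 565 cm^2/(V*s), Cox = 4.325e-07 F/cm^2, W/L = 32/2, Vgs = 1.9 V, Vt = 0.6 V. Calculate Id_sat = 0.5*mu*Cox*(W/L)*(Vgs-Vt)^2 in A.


Step 1: Overdrive voltage Vov = Vgs - Vt = 1.9 - 0.6 = 1.3 V
Step 2: W/L = 32/2 = 16
Step 3: Id = 0.5 * 565 * 4.325e-07 * 16 * 1.3^2
Step 4: Id = 3.30e-03 A

3.30e-03


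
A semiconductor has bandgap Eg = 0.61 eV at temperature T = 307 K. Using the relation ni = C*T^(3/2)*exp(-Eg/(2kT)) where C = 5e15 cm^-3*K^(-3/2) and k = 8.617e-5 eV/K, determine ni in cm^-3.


Step 1: Compute kT = 8.617e-5 * 307 = 0.02645419 eV
Step 2: Exponent = -Eg/(2kT) = -0.61/(2*0.02645419) = -11.52936
Step 3: T^(3/2) = 307^1.5 = 5379.07
Step 4: ni = 5e15 * 5379.07 * exp(-11.52936) = 2.65e+14 cm^-3

2.65e+14


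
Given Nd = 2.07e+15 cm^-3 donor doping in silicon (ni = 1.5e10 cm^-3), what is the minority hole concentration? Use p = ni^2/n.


Step 1: Since Nd >> ni, n ≈ Nd = 2.07e+15 cm^-3
Step 2: p = ni^2 / n = (1.5e10)^2 / 2.07e+15
Step 3: p = 2.25e20 / 2.07e+15 = 1.09e+05 cm^-3

1.09e+05


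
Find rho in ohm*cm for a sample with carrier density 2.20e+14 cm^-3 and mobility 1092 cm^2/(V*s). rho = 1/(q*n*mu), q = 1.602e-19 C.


Step 1: sigma = q * n * mu = 1.602e-19 * 2.20e+14 * 1092 = 3.84864e-02 S/cm
Step 2: rho = 1 / sigma = 1 / 3.84864e-02 = 25.98 ohm*cm

25.98


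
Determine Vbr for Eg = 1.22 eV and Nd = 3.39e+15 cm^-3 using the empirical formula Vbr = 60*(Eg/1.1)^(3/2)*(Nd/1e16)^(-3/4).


Step 1: Eg/1.1 = 1.22/1.1 = 1.109091
Step 2: (Eg/1.1)^1.5 = 1.109091^1.5 = 1.168021
Step 3: (Nd/1e16)^(-0.75) = (0.339)^(-0.75) = 2.250869
Step 4: Vbr = 60 * 1.168021 * 2.250869 = 157.7 V

157.7


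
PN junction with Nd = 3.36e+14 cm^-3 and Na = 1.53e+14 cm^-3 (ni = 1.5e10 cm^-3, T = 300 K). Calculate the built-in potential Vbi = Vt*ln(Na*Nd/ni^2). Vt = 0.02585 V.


Step 1: Compute Na*Nd/ni^2 = 1.53e+14 * 3.36e+14 / (1.5e10)^2 = 2.2848e+08
Step 2: ln(2.2848e+08) = 19.2470
Step 3: Vbi = 0.02585 * 19.2470 = 0.498 V

0.498


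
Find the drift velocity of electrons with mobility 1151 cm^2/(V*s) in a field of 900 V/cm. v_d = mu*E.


Step 1: v_d = mu * E
Step 2: v_d = 1151 * 900 = 1035900
Step 3: v_d = 1.04e+06 cm/s

1.04e+06


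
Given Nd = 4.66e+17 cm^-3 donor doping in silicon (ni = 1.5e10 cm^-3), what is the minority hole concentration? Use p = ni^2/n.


Step 1: Since Nd >> ni, n ≈ Nd = 4.66e+17 cm^-3
Step 2: p = ni^2 / n = (1.5e10)^2 / 4.66e+17
Step 3: p = 2.25e20 / 4.66e+17 = 4.83e+02 cm^-3

4.83e+02


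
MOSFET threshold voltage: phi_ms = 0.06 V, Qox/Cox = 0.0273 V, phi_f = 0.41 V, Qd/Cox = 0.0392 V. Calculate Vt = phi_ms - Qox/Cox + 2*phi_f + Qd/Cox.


Step 1: Vt = phi_ms - Qox/Cox + 2*phi_f + Qd/Cox
Step 2: Vt = 0.06 - 0.0273 + 2*0.41 + 0.0392
Step 3: Vt = 0.06 - 0.0273 + 0.82 + 0.0392
Step 4: Vt = 0.8919 V

0.8919


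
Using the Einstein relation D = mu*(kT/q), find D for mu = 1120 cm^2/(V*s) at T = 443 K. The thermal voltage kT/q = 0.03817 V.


Step 1: D = mu * (kT/q)
Step 2: D = 1120 * 0.03817
Step 3: D = 42.75 cm^2/s

42.75


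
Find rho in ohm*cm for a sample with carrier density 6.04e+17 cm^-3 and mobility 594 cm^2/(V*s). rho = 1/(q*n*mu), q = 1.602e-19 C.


Step 1: sigma = q * n * mu = 1.602e-19 * 6.04e+17 * 594 = 5.74759e+01 S/cm
Step 2: rho = 1 / sigma = 1 / 5.74759e+01 = 0.0174 ohm*cm

0.0174


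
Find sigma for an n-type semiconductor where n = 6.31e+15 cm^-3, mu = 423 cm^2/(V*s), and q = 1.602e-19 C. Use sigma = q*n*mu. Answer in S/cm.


Step 1: sigma = q * n * mu
Step 2: sigma = 1.602e-19 * 6.31e+15 * 423
Step 3: sigma = 4.276e-01 S/cm

4.276e-01


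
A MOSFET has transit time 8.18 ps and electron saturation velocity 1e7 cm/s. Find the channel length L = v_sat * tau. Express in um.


Step 1: tau in seconds = 8.18 ps * 1e-12 = 8.1800e-12 s
Step 2: L = v_sat * tau = 1e7 * 8.1800e-12 = 8.1800e-05 cm
Step 3: L in um = 8.1800e-05 * 1e4 = 0.818 um

0.818


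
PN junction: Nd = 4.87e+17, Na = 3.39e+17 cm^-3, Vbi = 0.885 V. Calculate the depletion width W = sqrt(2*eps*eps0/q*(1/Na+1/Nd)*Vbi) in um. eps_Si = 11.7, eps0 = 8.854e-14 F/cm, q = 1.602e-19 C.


Step 1: 1/Na + 1/Nd = 1/3.39e+17 + 1/4.87e+17 = 5.00324e-18
Step 2: 2*eps*eps0/q = 2*11.7*8.854e-14/1.602e-19 = 1.293281e+07
Step 3: W^2 = 1.293281e+07 * 5.00324e-18 * 0.885 = 5.72648e-11
Step 4: W = sqrt(5.72648e-11) = 7.567e-06 cm = 0.07567 um

0.07567


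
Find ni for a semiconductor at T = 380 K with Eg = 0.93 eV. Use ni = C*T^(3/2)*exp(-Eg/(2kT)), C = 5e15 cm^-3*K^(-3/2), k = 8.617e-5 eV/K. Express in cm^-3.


Step 1: Compute kT = 8.617e-5 * 380 = 0.0327446 eV
Step 2: Exponent = -Eg/(2kT) = -0.93/(2*0.0327446) = -14.20081
Step 3: T^(3/2) = 380^1.5 = 7407.56
Step 4: ni = 5e15 * 7407.56 * exp(-14.20081) = 2.52e+13 cm^-3

2.52e+13


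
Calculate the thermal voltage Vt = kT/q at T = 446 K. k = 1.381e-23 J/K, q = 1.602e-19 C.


Step 1: kT = 1.381e-23 * 446 = 6.15926e-21 J
Step 2: Vt = kT/q = 6.15926e-21 / 1.602e-19
Step 3: Vt = 0.03845 V

0.03845


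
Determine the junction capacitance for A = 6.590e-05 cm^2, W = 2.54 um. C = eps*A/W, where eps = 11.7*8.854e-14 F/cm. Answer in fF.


Step 1: eps_Si = 11.7 * 8.854e-14 = 1.035918e-12 F/cm
Step 2: W in cm = 2.54 * 1e-4 = 2.54e-04 cm
Step 3: C = 1.035918e-12 * 6.590e-05 / 2.54e-04 = 2.687677e-13 F
Step 4: C = 268.77 fF

268.77


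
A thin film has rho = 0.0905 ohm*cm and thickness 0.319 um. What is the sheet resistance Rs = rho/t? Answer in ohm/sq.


Step 1: Convert thickness to cm: t = 0.319 um = 3.1900e-05 cm
Step 2: Rs = rho / t = 0.0905 / 3.1900e-05
Step 3: Rs = 2837.0 ohm/sq

2837.0


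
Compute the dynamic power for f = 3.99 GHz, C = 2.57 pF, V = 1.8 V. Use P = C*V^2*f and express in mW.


Step 1: V^2 = 1.8^2 = 3.24 V^2
Step 2: P = C*V^2*f = 2.57e-12 F * 3.24 * 3.99e9 Hz
Step 3: P = 3.3223932e-02 W
Step 4: P = 33.224 mW

33.224


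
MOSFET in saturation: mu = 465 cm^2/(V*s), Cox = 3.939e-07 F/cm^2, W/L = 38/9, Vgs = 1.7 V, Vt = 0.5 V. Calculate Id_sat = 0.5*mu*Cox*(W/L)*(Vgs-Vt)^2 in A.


Step 1: Overdrive voltage Vov = Vgs - Vt = 1.7 - 0.5 = 1.2 V
Step 2: W/L = 38/9 = 4.22222
Step 3: Id = 0.5 * 465 * 3.939e-07 * 4.22222 * 1.2^2
Step 4: Id = 5.57e-04 A

5.57e-04


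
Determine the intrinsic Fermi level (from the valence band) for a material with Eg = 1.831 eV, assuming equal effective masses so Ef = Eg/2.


Step 1: For an intrinsic semiconductor, the Fermi level sits at midgap.
Step 2: Ef = Eg / 2 = 1.831 / 2 = 0.9155 eV

0.9155


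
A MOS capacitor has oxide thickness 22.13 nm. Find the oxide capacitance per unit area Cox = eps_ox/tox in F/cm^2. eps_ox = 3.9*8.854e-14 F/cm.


Step 1: eps_ox = 3.9 * 8.854e-14 = 3.45306e-13 F/cm
Step 2: tox in cm = 22.13 nm * 1e-7 = 2.2130e-06 cm
Step 3: Cox = 3.45306e-13 / 2.2130e-06 = 1.56e-07 F/cm^2

1.56e-07


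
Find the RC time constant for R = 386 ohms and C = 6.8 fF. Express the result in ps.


Step 1: tau = R * C
Step 2: tau = 386 * 6.8 fF = 386 * 6.8e-15 F
Step 3: tau = 2.6248e-12 s = 2.6248 ps

2.6248


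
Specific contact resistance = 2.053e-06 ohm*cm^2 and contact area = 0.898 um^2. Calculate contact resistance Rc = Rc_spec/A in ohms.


Step 1: Convert area to cm^2: 0.898 um^2 = 8.9800e-09 cm^2
Step 2: Rc = Rc_spec / A = 2.053e-06 / 8.9800e-09
Step 3: Rc = 2.29e+02 ohms

2.29e+02


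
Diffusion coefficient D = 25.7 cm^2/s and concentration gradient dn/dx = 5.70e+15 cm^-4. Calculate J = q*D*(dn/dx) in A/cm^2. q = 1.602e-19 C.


Step 1: J = q * D * (dn/dx)
Step 2: J = 1.602e-19 * 25.7 * 5.70e+15
Step 3: J = 2.35e-02 A/cm^2

2.35e-02


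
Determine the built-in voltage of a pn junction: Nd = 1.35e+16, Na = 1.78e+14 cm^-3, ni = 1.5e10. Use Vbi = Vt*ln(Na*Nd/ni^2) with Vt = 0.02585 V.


Step 1: Compute Na*Nd/ni^2 = 1.78e+14 * 1.35e+16 / (1.5e10)^2 = 1.0680e+10
Step 2: ln(1.0680e+10) = 23.0916
Step 3: Vbi = 0.02585 * 23.0916 = 0.597 V

0.597


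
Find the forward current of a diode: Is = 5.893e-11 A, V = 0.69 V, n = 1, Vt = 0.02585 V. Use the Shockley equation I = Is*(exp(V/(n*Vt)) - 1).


Step 1: V/(n*Vt) = 0.69/(1*0.02585) = 26.6925
Step 2: exp(26.6925) = 3.9121e+11
Step 3: I = 5.893e-11 * (3.9121e+11 - 1) = 2.31e+01 A

2.31e+01
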